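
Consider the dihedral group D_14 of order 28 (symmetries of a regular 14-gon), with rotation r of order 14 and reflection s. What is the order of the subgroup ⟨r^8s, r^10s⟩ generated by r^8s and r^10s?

14

|⟨r^8s⟩| = 2 and |⟨r^10s⟩| = 2, so |H| is a multiple of lcm(2, 2) = 2 and divides |G| = 28.
Closing under the operation: H = {e, r^2, r^4, r^6, r^8, r^10, r^12, s, r^2s, r^4s, r^6s, r^8s, r^10s, r^12s}, so |H| = 14.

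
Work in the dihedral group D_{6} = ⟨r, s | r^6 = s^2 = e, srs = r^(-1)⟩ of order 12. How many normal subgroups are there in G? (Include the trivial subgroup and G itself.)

G has 16 subgroups. Checking conjugation-invariance by order — order 1: 1/1 normal; order 2: 1/7 normal; order 3: 1/1 normal; order 4: 0/3 normal; order 6: 3/3 normal; order 12: 1/1 normal.
Total normal subgroups: 7.

7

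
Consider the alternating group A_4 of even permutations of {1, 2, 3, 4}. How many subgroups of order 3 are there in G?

|G| = 12 and 3 | 12, so subgroups of order 3 are possible by Lagrange.
The subgroups of order 3 are: {e, (1 2 3), (1 3 2)}; {e, (1 2 4), (1 4 2)}; {e, (1 3 4), (1 4 3)}; {e, (2 3 4), (2 4 3)}.
So G has 4 subgroups of order 3.

4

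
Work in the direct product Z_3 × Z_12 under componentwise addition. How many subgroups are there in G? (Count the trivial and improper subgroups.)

|G| = 36, so by Lagrange every subgroup order divides 36. Divisors: 1, 2, 3, 4, 6, 9, 12, 18, 36.
Subgroups by order — order 1: 1; order 2: 1; order 3: 4; order 4: 1; order 6: 4; order 9: 1; order 12: 4; order 18: 1; order 36: 1.
Total: 1 + 1 + 4 + 1 + 4 + 1 + 4 + 1 + 1 = 18.

18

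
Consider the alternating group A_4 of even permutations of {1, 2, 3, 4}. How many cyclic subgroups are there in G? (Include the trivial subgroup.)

8

Each element a generates a cyclic subgroup ⟨a⟩; distinct elements may generate the same one (a cyclic group of order d has φ(d) generators).
Cyclic subgroups by order — order 1: 1; order 2: 3; order 3: 4.
Total: 8.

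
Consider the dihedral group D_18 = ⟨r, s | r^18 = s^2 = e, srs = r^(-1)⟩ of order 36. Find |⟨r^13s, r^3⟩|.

|⟨r^13s⟩| = 2 and |⟨r^3⟩| = 6, so |H| is a multiple of lcm(2, 6) = 6 and divides |G| = 36.
Closing under the operation: H = {e, r^3, r^6, r^9, r^12, r^15, rs, r^4s, r^7s, r^10s, r^13s, r^16s}, so |H| = 12.

12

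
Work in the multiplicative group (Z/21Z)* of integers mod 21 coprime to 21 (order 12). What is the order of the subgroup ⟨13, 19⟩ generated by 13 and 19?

|⟨13⟩| = 2 and |⟨19⟩| = 6, so |H| is a multiple of lcm(2, 6) = 6 and divides |G| = 12.
Closing under the operation: H = {1, 4, 10, 13, 16, 19}, so |H| = 6.

6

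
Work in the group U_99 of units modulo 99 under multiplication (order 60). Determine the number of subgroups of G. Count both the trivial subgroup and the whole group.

|G| = 60, so by Lagrange every subgroup order divides 60. Divisors: 1, 2, 3, 4, 5, 6, 10, 12, 15, 20, 30, 60.
Subgroups by order — order 1: 1; order 2: 3; order 3: 1; order 4: 1; order 5: 1; order 6: 3; order 10: 3; order 12: 1; order 15: 1; order 20: 1; order 30: 3; order 60: 1.
Total: 1 + 3 + 1 + 1 + 1 + 3 + 3 + 1 + 1 + 1 + 3 + 1 = 20.

20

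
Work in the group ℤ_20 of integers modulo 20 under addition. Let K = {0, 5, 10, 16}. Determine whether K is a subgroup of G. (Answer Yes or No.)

5 ∈ K but its inverse 15 ∉ K, so K is not a subgroup.

No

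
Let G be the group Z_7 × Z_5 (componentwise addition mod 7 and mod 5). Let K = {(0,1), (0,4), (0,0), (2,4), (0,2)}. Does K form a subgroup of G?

(0,2) ∈ K but its inverse (0,3) ∉ K, so K is not a subgroup.

No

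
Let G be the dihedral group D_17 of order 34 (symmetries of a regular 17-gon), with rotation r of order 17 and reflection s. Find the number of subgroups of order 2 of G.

|G| = 34 and 2 | 34, so subgroups of order 2 are possible by Lagrange.
The subgroups of order 2 are: {e, r^10s}; {e, r^11s}; {e, r^12s}; {e, r^13s}; … (17 in all).
So G has 17 subgroups of order 2.

17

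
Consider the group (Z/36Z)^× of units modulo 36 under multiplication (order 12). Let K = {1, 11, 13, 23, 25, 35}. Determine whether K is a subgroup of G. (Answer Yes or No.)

Yes

|K| = 6 divides |G| = 12, consistent with Lagrange.
K contains the identity, every element's inverse is in K, and K is closed under ·: it is a subgroup.
In fact K = ⟨23⟩.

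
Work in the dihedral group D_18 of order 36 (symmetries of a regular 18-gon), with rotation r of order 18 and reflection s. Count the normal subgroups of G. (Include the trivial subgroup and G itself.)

G has 45 subgroups. Checking conjugation-invariance by order — order 1: 1/1 normal; order 2: 1/19 normal; order 3: 1/1 normal; order 4: 0/9 normal; order 6: 1/7 normal; order 9: 1/1 normal; order 12: 0/3 normal; order 18: 3/3 normal; order 36: 1/1 normal.
Total normal subgroups: 9.

9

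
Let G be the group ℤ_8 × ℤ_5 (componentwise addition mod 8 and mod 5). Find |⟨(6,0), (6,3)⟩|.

20

|⟨(6,0)⟩| = 4 and |⟨(6,3)⟩| = 20, so |H| is a multiple of lcm(4, 20) = 20 and divides |G| = 40.
Closing under the operation: H = {(0,0), (0,1), (0,2), (0,3), (0,4), (2,0), (2,1), (2,2), (2,3), (2,4), (4,0), (4,1), (4,2), (4,3), (4,4), (6,0), (6,1), (6,2), (6,3), (6,4)}, so |H| = 20.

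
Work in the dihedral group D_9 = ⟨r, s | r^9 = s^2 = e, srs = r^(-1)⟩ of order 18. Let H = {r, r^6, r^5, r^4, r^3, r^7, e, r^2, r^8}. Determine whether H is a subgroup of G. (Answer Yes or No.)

Yes

|H| = 9 divides |G| = 18, consistent with Lagrange.
H contains the identity, every element's inverse is in H, and H is closed under ·: it is a subgroup.
In fact H = ⟨r^4⟩.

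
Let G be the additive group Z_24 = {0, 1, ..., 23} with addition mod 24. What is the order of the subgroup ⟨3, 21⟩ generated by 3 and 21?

|⟨3⟩| = 8 and |⟨21⟩| = 8, so |H| is a multiple of lcm(8, 8) = 8 and divides |G| = 24.
Closing under the operation: H = {0, 3, 6, 9, 12, 15, 18, 21}, so |H| = 8.

8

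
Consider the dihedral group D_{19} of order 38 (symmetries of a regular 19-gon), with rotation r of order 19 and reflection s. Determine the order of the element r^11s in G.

Computing powers of r^11s: the smallest k with (r^11s)^k = e is k = 2.

2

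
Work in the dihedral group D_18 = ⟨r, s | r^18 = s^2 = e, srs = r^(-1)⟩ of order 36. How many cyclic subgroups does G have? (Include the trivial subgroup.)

24

A cyclic subgroup of order d is generated by each of its φ(d) elements of order d, so the cyclic subgroups of order d number (#elements of order d)/φ(d).
Cyclic subgroups by order — order 1: 1; order 2: 19; order 3: 1; order 6: 1; order 9: 1; order 18: 1.
Total: 24.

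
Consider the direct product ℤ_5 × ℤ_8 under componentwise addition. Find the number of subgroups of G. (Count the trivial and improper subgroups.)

8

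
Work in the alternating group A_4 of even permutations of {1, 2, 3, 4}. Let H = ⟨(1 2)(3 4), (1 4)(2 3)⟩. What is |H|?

4

|⟨(1 2)(3 4)⟩| = 2 and |⟨(1 4)(2 3)⟩| = 2, so |H| is a multiple of lcm(2, 2) = 2 and divides |G| = 12.
Closing under the operation: H = {e, (1 2)(3 4), (1 3)(2 4), (1 4)(2 3)}, so |H| = 4.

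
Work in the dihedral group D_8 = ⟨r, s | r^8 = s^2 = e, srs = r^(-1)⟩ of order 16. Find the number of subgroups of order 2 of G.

|G| = 16 and 2 | 16, so subgroups of order 2 are possible by Lagrange.
The subgroups of order 2 are: {e, r^2s}; {e, r^3s}; {e, r^4}; {e, r^4s}; … (9 in all).
So G has 9 subgroups of order 2.

9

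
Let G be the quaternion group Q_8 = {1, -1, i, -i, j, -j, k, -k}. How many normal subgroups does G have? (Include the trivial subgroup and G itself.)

6

G has 6 subgroups. Checking conjugation-invariance by order — order 1: 1/1 normal; order 2: 1/1 normal; order 4: 3/3 normal; order 8: 1/1 normal.
Total normal subgroups: 6.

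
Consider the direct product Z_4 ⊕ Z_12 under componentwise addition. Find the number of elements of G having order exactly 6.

6

An element (a,b) has order lcm(ord(a), ord(b)); count pairs with lcm equal to 6.
Enumerating gives 6 such elements.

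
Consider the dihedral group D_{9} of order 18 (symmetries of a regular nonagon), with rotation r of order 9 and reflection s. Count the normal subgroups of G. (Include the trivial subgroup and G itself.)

G has 16 subgroups. Checking conjugation-invariance by order — order 1: 1/1 normal; order 2: 0/9 normal; order 3: 1/1 normal; order 6: 0/3 normal; order 9: 1/1 normal; order 18: 1/1 normal.
Total normal subgroups: 4.

4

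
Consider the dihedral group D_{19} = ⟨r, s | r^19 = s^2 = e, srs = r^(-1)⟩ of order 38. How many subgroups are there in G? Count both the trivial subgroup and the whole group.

22

|G| = 38, so by Lagrange every subgroup order divides 38. Divisors: 1, 2, 19, 38.
Subgroups by order — order 1: 1; order 2: 19; order 19: 1; order 38: 1.
Total: 1 + 19 + 1 + 1 = 22.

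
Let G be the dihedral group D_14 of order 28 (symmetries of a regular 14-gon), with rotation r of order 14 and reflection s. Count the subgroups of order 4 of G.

7

|G| = 28 and 4 | 28, so subgroups of order 4 are possible by Lagrange.
The subgroups of order 4 are: {e, r^7, r^3s, r^10s}; {e, r^7, r^4s, r^11s}; {e, r^7, r^5s, r^12s}; {e, r^7, r^6s, r^13s}; … (7 in all).
So G has 7 subgroups of order 4.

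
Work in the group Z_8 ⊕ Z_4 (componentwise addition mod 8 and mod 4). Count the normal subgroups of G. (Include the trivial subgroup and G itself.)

G is abelian, so every subgroup is normal.
G has 22 subgroups in total, hence 22 normal subgroups.

22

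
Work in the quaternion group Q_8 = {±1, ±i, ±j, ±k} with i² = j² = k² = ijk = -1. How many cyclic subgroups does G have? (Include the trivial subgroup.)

5

A cyclic subgroup of order d is generated by each of its φ(d) elements of order d, so the cyclic subgroups of order d number (#elements of order d)/φ(d).
Cyclic subgroups by order — order 1: 1; order 2: 1; order 4: 3.
Total: 5.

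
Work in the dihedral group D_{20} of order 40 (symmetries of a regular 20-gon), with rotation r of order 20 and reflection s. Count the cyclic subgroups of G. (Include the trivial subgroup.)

26

A cyclic subgroup of order d is generated by each of its φ(d) elements of order d, so the cyclic subgroups of order d number (#elements of order d)/φ(d).
Cyclic subgroups by order — order 1: 1; order 2: 21; order 4: 1; order 5: 1; order 10: 1; order 20: 1.
Total: 26.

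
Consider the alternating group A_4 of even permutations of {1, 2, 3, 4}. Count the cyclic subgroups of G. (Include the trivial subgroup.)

A cyclic subgroup of order d is generated by each of its φ(d) elements of order d, so the cyclic subgroups of order d number (#elements of order d)/φ(d).
Cyclic subgroups by order — order 1: 1; order 2: 3; order 3: 4.
Total: 8.

8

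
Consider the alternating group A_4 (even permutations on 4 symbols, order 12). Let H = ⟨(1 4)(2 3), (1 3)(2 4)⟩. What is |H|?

|⟨(1 4)(2 3)⟩| = 2 and |⟨(1 3)(2 4)⟩| = 2, so |H| is a multiple of lcm(2, 2) = 2 and divides |G| = 12.
Closing under the operation: H = {e, (1 2)(3 4), (1 3)(2 4), (1 4)(2 3)}, so |H| = 4.

4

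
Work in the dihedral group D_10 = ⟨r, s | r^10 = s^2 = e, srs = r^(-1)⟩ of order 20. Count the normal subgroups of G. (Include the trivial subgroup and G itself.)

7

G has 22 subgroups. Checking conjugation-invariance by order — order 1: 1/1 normal; order 2: 1/11 normal; order 4: 0/5 normal; order 5: 1/1 normal; order 10: 3/3 normal; order 20: 1/1 normal.
Total normal subgroups: 7.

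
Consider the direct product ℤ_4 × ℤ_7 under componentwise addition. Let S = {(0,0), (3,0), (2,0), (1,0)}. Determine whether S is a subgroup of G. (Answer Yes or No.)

|S| = 4 divides |G| = 28, consistent with Lagrange.
S contains the identity, every element's inverse is in S, and S is closed under +: it is a subgroup.
In fact S = ⟨(1,0)⟩.

Yes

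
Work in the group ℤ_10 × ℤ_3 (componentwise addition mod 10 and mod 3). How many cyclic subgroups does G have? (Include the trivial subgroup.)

Each element a generates a cyclic subgroup ⟨a⟩; distinct elements may generate the same one (a cyclic group of order d has φ(d) generators).
Cyclic subgroups by order — order 1: 1; order 2: 1; order 3: 1; order 5: 1; order 6: 1; order 10: 1; order 15: 1; order 30: 1.
Total: 8.

8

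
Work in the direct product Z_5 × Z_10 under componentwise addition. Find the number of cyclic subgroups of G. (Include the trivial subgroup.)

14

A cyclic subgroup of order d is generated by each of its φ(d) elements of order d, so the cyclic subgroups of order d number (#elements of order d)/φ(d).
Cyclic subgroups by order — order 1: 1; order 2: 1; order 5: 6; order 10: 6.
Total: 14.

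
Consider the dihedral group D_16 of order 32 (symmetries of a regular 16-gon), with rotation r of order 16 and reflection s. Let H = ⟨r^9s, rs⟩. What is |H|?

4

|⟨r^9s⟩| = 2 and |⟨rs⟩| = 2, so |H| is a multiple of lcm(2, 2) = 2 and divides |G| = 32.
Closing under the operation: H = {e, r^8, rs, r^9s}, so |H| = 4.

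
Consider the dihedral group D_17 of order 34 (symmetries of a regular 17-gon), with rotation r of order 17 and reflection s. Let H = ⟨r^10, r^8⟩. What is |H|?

17

|⟨r^10⟩| = 17 and |⟨r^8⟩| = 17, so |H| is a multiple of lcm(17, 17) = 17 and divides |G| = 34.
Closing under the operation: H = {e, r, r^2, r^3, r^4, r^5, r^6, r^7, r^8, r^9, r^10, r^11, r^12, r^13, r^14, r^15, r^16}, so |H| = 17.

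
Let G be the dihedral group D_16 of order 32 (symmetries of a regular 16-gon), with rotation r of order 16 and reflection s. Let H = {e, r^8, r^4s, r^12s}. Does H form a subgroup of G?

Yes

|H| = 4 divides |G| = 32, consistent with Lagrange.
H contains the identity, every element's inverse is in H, and H is closed under ·: it is a subgroup.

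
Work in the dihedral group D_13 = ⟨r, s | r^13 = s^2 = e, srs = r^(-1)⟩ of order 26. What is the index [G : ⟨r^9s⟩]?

13

|⟨r^9s⟩| = 2 and |G| = 26.
By Lagrange, [G : H] = |G|/|H| = 26/2 = 13.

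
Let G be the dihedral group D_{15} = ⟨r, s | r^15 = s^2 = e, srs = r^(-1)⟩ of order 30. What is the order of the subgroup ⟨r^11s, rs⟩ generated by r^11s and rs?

|⟨r^11s⟩| = 2 and |⟨rs⟩| = 2, so |H| is a multiple of lcm(2, 2) = 2 and divides |G| = 30.
Closing under the operation: H = {e, r^5, r^10, rs, r^6s, r^11s}, so |H| = 6.

6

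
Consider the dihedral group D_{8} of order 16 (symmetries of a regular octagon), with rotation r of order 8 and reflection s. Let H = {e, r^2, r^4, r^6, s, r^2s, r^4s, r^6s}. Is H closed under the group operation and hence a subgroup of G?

|H| = 8 divides |G| = 16, consistent with Lagrange.
H contains the identity, every element's inverse is in H, and H is closed under ·: it is a subgroup.

Yes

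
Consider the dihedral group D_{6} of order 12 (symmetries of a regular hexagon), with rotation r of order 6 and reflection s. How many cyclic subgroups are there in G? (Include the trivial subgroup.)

Group the elements of G by the cyclic subgroup they generate; each cyclic subgroup of order d accounts for φ(d) elements.
Cyclic subgroups by order — order 1: 1; order 2: 7; order 3: 1; order 6: 1.
Total: 10.

10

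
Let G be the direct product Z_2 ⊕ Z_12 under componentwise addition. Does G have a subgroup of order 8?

8 | 24. A subgroup of order 8 is {(0,0), (0,3), (0,6), (0,9), (1,0), (1,3), (1,6), (1,9)}.

Yes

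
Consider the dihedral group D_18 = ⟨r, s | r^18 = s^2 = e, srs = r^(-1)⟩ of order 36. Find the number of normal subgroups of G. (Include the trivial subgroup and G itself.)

9

G has 45 subgroups. Checking conjugation-invariance by order — order 1: 1/1 normal; order 2: 1/19 normal; order 3: 1/1 normal; order 4: 0/9 normal; order 6: 1/7 normal; order 9: 1/1 normal; order 12: 0/3 normal; order 18: 3/3 normal; order 36: 1/1 normal.
Total normal subgroups: 9.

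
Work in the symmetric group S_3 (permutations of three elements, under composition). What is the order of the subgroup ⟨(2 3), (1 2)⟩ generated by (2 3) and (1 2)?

|⟨(2 3)⟩| = 2 and |⟨(1 2)⟩| = 2, so |H| is a multiple of lcm(2, 2) = 2 and divides |G| = 6.
Closing {(2 3), (1 2)} under the group operation gives all of G, so |H| = 6.

6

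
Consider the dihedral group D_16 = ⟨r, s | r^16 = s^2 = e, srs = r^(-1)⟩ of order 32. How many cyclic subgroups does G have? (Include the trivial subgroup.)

A cyclic subgroup of order d is generated by each of its φ(d) elements of order d, so the cyclic subgroups of order d number (#elements of order d)/φ(d).
Cyclic subgroups by order — order 1: 1; order 2: 17; order 4: 1; order 8: 1; order 16: 1.
Total: 21.

21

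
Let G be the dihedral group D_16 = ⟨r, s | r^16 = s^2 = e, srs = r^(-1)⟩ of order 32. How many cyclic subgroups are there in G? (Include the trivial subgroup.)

Group the elements of G by the cyclic subgroup they generate; each cyclic subgroup of order d accounts for φ(d) elements.
Cyclic subgroups by order — order 1: 1; order 2: 17; order 4: 1; order 8: 1; order 16: 1.
Total: 21.

21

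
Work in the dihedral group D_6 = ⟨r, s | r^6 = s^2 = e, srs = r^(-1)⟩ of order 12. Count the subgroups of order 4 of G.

3

|G| = 12 and 4 | 12, so subgroups of order 4 are possible by Lagrange.
The subgroups of order 4 are: {e, r^3, r^2s, r^5s}; {e, r^3, s, r^3s}; {e, r^3, rs, r^4s}.
So G has 3 subgroups of order 4.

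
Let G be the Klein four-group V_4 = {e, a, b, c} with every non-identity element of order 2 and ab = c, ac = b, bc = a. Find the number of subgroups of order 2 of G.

3

|G| = 4 and 2 | 4, so subgroups of order 2 are possible by Lagrange.
The subgroups of order 2 are: {e, a}; {e, b}; {e, c}.
So G has 3 subgroups of order 2.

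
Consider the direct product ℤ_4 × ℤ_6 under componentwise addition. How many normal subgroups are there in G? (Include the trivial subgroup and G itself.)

16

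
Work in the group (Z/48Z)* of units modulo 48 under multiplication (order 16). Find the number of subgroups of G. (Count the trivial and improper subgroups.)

27

|G| = 16, so by Lagrange every subgroup order divides 16. Divisors: 1, 2, 4, 8, 16.
Subgroups by order — order 1: 1; order 2: 7; order 4: 11; order 8: 7; order 16: 1.
Total: 1 + 7 + 11 + 7 + 1 = 27.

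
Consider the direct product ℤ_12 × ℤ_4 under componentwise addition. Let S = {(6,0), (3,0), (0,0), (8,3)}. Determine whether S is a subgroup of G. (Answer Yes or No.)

No

(8,3) ∈ S but its inverse (4,1) ∉ S, so S is not a subgroup.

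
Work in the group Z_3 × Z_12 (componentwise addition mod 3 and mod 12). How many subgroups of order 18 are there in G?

|G| = 36 and 18 | 36, so subgroups of order 18 are possible by Lagrange.
The subgroups of order 18 are: {(0,0), (0,2), (0,4), (0,6), (0,8), (0,10), (1,0), (1,2), (1,4), (1,6), (1,8), (1,10), (2,0), (2,2), (2,4), (2,6), (2,8), (2,10)}.
So G has 1 subgroup of order 18.

1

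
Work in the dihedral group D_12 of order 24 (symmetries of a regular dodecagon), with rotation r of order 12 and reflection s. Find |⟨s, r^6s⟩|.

|⟨s⟩| = 2 and |⟨r^6s⟩| = 2, so |H| is a multiple of lcm(2, 2) = 2 and divides |G| = 24.
Closing under the operation: H = {e, r^6, s, r^6s}, so |H| = 4.

4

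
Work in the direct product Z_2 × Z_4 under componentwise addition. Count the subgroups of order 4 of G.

|G| = 8 and 4 | 8, so subgroups of order 4 are possible by Lagrange.
The subgroups of order 4 are: {(0,0), (0,1), (0,2), (0,3)}; {(0,0), (0,2), (1,0), (1,2)}; {(0,0), (0,2), (1,1), (1,3)}.
So G has 3 subgroups of order 4.

3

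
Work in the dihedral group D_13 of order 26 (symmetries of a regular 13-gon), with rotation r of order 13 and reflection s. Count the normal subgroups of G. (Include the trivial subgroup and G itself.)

3

G has 16 subgroups. Checking conjugation-invariance by order — order 1: 1/1 normal; order 2: 0/13 normal; order 13: 1/1 normal; order 26: 1/1 normal.
Total normal subgroups: 3.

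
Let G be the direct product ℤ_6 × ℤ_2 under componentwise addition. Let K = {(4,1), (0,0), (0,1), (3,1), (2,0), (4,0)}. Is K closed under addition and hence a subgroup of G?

(4,1) ∈ K but its inverse (2,1) ∉ K, so K is not a subgroup.

No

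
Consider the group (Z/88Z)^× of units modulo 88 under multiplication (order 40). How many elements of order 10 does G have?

28

Enumerating element orders in G gives 28 elements of order 10.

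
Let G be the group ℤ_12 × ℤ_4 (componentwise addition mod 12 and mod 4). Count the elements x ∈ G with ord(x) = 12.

24

An element (a,b) has order lcm(ord(a), ord(b)); count pairs with lcm equal to 12.
Enumerating gives 24 such elements.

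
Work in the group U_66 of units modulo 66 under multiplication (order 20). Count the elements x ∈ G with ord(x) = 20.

0

No element of G has order 20 (even though 20 | 20).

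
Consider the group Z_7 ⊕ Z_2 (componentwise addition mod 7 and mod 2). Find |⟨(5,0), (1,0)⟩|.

|⟨(5,0)⟩| = 7 and |⟨(1,0)⟩| = 7, so |H| is a multiple of lcm(7, 7) = 7 and divides |G| = 14.
Closing under the operation: H = {(0,0), (1,0), (2,0), (3,0), (4,0), (5,0), (6,0)}, so |H| = 7.

7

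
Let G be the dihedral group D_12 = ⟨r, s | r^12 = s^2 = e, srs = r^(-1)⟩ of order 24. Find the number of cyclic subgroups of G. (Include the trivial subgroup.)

18

Each element a generates a cyclic subgroup ⟨a⟩; distinct elements may generate the same one (a cyclic group of order d has φ(d) generators).
Cyclic subgroups by order — order 1: 1; order 2: 13; order 3: 1; order 4: 1; order 6: 1; order 12: 1.
Total: 18.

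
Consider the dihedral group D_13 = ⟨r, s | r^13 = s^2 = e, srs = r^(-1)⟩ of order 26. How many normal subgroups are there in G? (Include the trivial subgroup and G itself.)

3

G has 16 subgroups. Checking conjugation-invariance by order — order 1: 1/1 normal; order 2: 0/13 normal; order 13: 1/1 normal; order 26: 1/1 normal.
Total normal subgroups: 3.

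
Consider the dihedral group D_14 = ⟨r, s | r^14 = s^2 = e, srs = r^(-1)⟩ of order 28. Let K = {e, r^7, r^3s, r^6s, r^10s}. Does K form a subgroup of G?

No

|K| = 5 does not divide |G| = 28, so by Lagrange K is not a subgroup.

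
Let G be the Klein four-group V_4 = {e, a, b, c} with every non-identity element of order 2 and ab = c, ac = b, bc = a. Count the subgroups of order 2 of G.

3

|G| = 4 and 2 | 4, so subgroups of order 2 are possible by Lagrange.
The subgroups of order 2 are: {e, a}; {e, b}; {e, c}.
So G has 3 subgroups of order 2.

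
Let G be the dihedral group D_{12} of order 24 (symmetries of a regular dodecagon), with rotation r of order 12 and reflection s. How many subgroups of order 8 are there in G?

|G| = 24 and 8 | 24, so subgroups of order 8 are possible by Lagrange.
The subgroups of order 8 are: {e, r^3, r^6, r^9, rs, r^4s, r^7s, r^10s}; {e, r^3, r^6, r^9, r^2s, r^5s, r^8s, r^11s}; {e, r^3, r^6, r^9, s, r^3s, r^6s, r^9s}.
So G has 3 subgroups of order 8.

3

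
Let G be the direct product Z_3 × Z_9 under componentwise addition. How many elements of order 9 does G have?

An element (a,b) has order lcm(ord(a), ord(b)); count pairs with lcm equal to 9.
Enumerating gives 18 such elements.

18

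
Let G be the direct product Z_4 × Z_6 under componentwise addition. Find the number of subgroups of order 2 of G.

|G| = 24 and 2 | 24, so subgroups of order 2 are possible by Lagrange.
The subgroups of order 2 are: {(0,0), (0,3)}; {(0,0), (2,0)}; {(0,0), (2,3)}.
So G has 3 subgroups of order 2.

3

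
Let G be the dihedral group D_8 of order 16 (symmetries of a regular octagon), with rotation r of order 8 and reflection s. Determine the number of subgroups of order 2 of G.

9

|G| = 16 and 2 | 16, so subgroups of order 2 are possible by Lagrange.
The subgroups of order 2 are: {e, r^2s}; {e, r^3s}; {e, r^4}; {e, r^4s}; … (9 in all).
So G has 9 subgroups of order 2.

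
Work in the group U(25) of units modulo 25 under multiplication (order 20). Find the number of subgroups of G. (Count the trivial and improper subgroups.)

6

|G| = 20, so by Lagrange every subgroup order divides 20. Divisors: 1, 2, 4, 5, 10, 20.
Subgroups by order — order 1: 1; order 2: 1; order 4: 1; order 5: 1; order 10: 1; order 20: 1.
Total: 1 + 1 + 1 + 1 + 1 + 1 = 6.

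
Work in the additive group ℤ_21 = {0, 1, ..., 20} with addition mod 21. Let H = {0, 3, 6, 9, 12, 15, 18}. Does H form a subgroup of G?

|H| = 7 divides |G| = 21, consistent with Lagrange.
H contains the identity, every element's inverse is in H, and H is closed under +: it is a subgroup.
In fact H = ⟨18⟩.

Yes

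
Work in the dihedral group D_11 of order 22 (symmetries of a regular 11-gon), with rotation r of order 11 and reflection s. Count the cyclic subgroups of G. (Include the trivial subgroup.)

13

Each element a generates a cyclic subgroup ⟨a⟩; distinct elements may generate the same one (a cyclic group of order d has φ(d) generators).
Cyclic subgroups by order — order 1: 1; order 2: 11; order 11: 1.
Total: 13.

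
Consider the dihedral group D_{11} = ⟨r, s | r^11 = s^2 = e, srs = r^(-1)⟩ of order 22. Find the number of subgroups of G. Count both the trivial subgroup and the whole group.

|G| = 22, so by Lagrange every subgroup order divides 22. Divisors: 1, 2, 11, 22.
Subgroups by order — order 1: 1; order 2: 11; order 11: 1; order 22: 1.
Total: 1 + 11 + 1 + 1 = 14.

14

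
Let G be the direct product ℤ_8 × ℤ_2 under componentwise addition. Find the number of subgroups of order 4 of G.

|G| = 16 and 4 | 16, so subgroups of order 4 are possible by Lagrange.
The subgroups of order 4 are: {(0,0), (0,1), (4,0), (4,1)}; {(0,0), (2,0), (4,0), (6,0)}; {(0,0), (2,1), (4,0), (6,1)}.
So G has 3 subgroups of order 4.

3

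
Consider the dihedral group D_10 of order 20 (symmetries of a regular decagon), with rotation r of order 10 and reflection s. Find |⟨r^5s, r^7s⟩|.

10

|⟨r^5s⟩| = 2 and |⟨r^7s⟩| = 2, so |H| is a multiple of lcm(2, 2) = 2 and divides |G| = 20.
Closing under the operation: H = {e, r^2, r^4, r^6, r^8, rs, r^3s, r^5s, r^7s, r^9s}, so |H| = 10.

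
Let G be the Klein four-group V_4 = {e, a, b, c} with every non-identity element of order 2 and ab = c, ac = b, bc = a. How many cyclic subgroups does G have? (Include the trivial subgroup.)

Each element a generates a cyclic subgroup ⟨a⟩; distinct elements may generate the same one (a cyclic group of order d has φ(d) generators).
Cyclic subgroups by order — order 1: 1; order 2: 3.
Total: 4.

4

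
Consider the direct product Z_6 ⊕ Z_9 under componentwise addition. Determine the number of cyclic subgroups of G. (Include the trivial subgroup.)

16

A cyclic subgroup of order d is generated by each of its φ(d) elements of order d, so the cyclic subgroups of order d number (#elements of order d)/φ(d).
Cyclic subgroups by order — order 1: 1; order 2: 1; order 3: 4; order 6: 4; order 9: 3; order 18: 3.
Total: 16.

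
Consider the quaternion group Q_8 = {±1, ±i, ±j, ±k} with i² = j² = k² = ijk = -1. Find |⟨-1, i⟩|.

|⟨-1⟩| = 2 and |⟨i⟩| = 4, so |H| is a multiple of lcm(2, 4) = 4 and divides |G| = 8.
Closing under the operation: H = {1, -1, i, -i}, so |H| = 4.

4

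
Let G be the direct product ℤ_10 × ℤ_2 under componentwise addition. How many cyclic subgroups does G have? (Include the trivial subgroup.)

A cyclic subgroup of order d is generated by each of its φ(d) elements of order d, so the cyclic subgroups of order d number (#elements of order d)/φ(d).
Cyclic subgroups by order — order 1: 1; order 2: 3; order 5: 1; order 10: 3.
Total: 8.

8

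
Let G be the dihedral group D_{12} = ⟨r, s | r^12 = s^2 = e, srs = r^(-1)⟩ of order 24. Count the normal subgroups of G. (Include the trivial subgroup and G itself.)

9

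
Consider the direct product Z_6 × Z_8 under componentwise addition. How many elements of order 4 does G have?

An element (a,b) has order lcm(ord(a), ord(b)); count pairs with lcm equal to 4.
Enumerating gives 4 such elements.

4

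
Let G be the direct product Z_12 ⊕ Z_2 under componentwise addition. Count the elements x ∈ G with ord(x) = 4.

An element (a,b) has order lcm(ord(a), ord(b)); count pairs with lcm equal to 4.
Enumerating gives 4 such elements.

4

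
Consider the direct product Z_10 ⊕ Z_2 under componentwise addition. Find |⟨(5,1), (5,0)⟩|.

4

|⟨(5,1)⟩| = 2 and |⟨(5,0)⟩| = 2, so |H| is a multiple of lcm(2, 2) = 2 and divides |G| = 20.
Closing under the operation: H = {(0,0), (0,1), (5,0), (5,1)}, so |H| = 4.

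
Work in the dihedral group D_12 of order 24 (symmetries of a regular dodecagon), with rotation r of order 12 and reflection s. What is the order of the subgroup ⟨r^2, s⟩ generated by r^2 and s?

|⟨r^2⟩| = 6 and |⟨s⟩| = 2, so |H| is a multiple of lcm(6, 2) = 6 and divides |G| = 24.
Closing under the operation: H = {e, r^2, r^4, r^6, r^8, r^10, s, r^2s, r^4s, r^6s, r^8s, r^10s}, so |H| = 12.

12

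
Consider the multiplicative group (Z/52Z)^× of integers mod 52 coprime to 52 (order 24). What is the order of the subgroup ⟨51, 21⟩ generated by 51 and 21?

|⟨51⟩| = 2 and |⟨21⟩| = 4, so |H| is a multiple of lcm(2, 4) = 4 and divides |G| = 24.
Closing under the operation: H = {1, 5, 21, 25, 27, 31, 47, 51}, so |H| = 8.

8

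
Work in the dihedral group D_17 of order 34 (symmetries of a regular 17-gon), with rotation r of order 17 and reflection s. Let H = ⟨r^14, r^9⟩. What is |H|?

17

|⟨r^14⟩| = 17 and |⟨r^9⟩| = 17, so |H| is a multiple of lcm(17, 17) = 17 and divides |G| = 34.
Closing under the operation: H = {e, r, r^2, r^3, r^4, r^5, r^6, r^7, r^8, r^9, r^10, r^11, r^12, r^13, r^14, r^15, r^16}, so |H| = 17.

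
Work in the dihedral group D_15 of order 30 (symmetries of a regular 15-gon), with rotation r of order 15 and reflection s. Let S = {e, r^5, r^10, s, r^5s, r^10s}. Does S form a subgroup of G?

Yes

|S| = 6 divides |G| = 30, consistent with Lagrange.
S contains the identity, every element's inverse is in S, and S is closed under ·: it is a subgroup.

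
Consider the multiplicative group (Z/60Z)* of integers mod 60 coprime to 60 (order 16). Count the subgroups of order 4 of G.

|G| = 16 and 4 | 16, so subgroups of order 4 are possible by Lagrange.
The subgroups of order 4 are: {1, 11, 19, 29}; {1, 11, 31, 41}; {1, 11, 49, 59}; {1, 13, 37, 49}; … (11 in all).
So G has 11 subgroups of order 4.

11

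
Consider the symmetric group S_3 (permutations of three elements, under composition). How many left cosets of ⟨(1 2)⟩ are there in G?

|⟨(1 2)⟩| = 2 and |G| = 6.
By Lagrange, [G : H] = |G|/|H| = 6/2 = 3.

3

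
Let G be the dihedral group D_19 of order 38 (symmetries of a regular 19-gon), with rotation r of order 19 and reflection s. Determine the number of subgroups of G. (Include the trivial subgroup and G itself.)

|G| = 38, so by Lagrange every subgroup order divides 38. Divisors: 1, 2, 19, 38.
Subgroups by order — order 1: 1; order 2: 19; order 19: 1; order 38: 1.
Total: 1 + 19 + 1 + 1 = 22.

22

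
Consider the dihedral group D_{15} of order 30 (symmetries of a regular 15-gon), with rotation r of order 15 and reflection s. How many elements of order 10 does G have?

No element of G has order 10 (even though 10 | 30).

0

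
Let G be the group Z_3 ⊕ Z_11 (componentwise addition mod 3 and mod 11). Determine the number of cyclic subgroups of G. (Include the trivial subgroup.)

A cyclic subgroup of order d is generated by each of its φ(d) elements of order d, so the cyclic subgroups of order d number (#elements of order d)/φ(d).
Cyclic subgroups by order — order 1: 1; order 3: 1; order 11: 1; order 33: 1.
Total: 4.

4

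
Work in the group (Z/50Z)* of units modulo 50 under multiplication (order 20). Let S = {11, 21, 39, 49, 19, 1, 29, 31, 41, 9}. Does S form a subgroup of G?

|S| = 10 divides |G| = 20, consistent with Lagrange.
S contains the identity, every element's inverse is in S, and S is closed under ·: it is a subgroup.
In fact S = ⟨39⟩.

Yes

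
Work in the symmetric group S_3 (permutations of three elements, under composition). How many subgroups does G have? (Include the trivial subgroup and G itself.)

|G| = 6, so by Lagrange every subgroup order divides 6. Divisors: 1, 2, 3, 6.
Subgroups by order — order 1: 1; order 2: 3; order 3: 1; order 6: 1.
Total: 1 + 3 + 1 + 1 = 6.

6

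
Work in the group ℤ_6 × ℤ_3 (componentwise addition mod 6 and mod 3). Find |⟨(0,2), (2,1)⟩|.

9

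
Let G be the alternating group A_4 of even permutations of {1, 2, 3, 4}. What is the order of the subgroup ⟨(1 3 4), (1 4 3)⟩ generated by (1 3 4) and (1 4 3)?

|⟨(1 3 4)⟩| = 3 and |⟨(1 4 3)⟩| = 3, so |H| is a multiple of lcm(3, 3) = 3 and divides |G| = 12.
Closing under the operation: H = {e, (1 3 4), (1 4 3)}, so |H| = 3.

3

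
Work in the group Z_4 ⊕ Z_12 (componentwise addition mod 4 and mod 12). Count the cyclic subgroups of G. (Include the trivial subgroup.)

Each element a generates a cyclic subgroup ⟨a⟩; distinct elements may generate the same one (a cyclic group of order d has φ(d) generators).
Cyclic subgroups by order — order 1: 1; order 2: 3; order 3: 1; order 4: 6; order 6: 3; order 12: 6.
Total: 20.

20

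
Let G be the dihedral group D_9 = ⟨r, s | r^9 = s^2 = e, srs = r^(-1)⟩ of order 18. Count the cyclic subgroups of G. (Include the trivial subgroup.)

12

A cyclic subgroup of order d is generated by each of its φ(d) elements of order d, so the cyclic subgroups of order d number (#elements of order d)/φ(d).
Cyclic subgroups by order — order 1: 1; order 2: 9; order 3: 1; order 9: 1.
Total: 12.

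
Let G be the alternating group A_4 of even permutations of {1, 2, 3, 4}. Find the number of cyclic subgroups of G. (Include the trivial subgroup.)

Group the elements of G by the cyclic subgroup they generate; each cyclic subgroup of order d accounts for φ(d) elements.
Cyclic subgroups by order — order 1: 1; order 2: 3; order 3: 4.
Total: 8.

8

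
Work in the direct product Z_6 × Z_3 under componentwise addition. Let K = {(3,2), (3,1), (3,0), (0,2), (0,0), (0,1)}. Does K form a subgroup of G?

|K| = 6 divides |G| = 18, consistent with Lagrange.
K contains the identity, every element's inverse is in K, and K is closed under +: it is a subgroup.
In fact K = ⟨(3,1)⟩.

Yes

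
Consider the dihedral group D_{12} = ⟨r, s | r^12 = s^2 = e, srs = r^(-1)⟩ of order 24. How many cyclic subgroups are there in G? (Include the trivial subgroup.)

Group the elements of G by the cyclic subgroup they generate; each cyclic subgroup of order d accounts for φ(d) elements.
Cyclic subgroups by order — order 1: 1; order 2: 13; order 3: 1; order 4: 1; order 6: 1; order 12: 1.
Total: 18.

18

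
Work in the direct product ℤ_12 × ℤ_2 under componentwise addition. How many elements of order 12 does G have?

8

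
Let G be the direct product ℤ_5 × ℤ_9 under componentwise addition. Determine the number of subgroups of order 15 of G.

1

|G| = 45 and 15 | 45, so subgroups of order 15 are possible by Lagrange.
The subgroups of order 15 are: {(0,0), (0,3), (0,6), (1,0), (1,3), (1,6), (2,0), (2,3), (2,6), (3,0), (3,3), (3,6), (4,0), (4,3), (4,6)}.
So G has 1 subgroup of order 15.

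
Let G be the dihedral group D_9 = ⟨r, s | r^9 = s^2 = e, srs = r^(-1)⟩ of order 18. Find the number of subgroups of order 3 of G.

1

|G| = 18 and 3 | 18, so subgroups of order 3 are possible by Lagrange.
The subgroups of order 3 are: {e, r^3, r^6}.
So G has 1 subgroup of order 3.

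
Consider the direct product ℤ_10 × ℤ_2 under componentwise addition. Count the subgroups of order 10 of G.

3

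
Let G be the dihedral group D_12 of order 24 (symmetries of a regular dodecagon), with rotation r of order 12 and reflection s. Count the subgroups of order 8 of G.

3

|G| = 24 and 8 | 24, so subgroups of order 8 are possible by Lagrange.
The subgroups of order 8 are: {e, r^3, r^6, r^9, rs, r^4s, r^7s, r^10s}; {e, r^3, r^6, r^9, r^2s, r^5s, r^8s, r^11s}; {e, r^3, r^6, r^9, s, r^3s, r^6s, r^9s}.
So G has 3 subgroups of order 8.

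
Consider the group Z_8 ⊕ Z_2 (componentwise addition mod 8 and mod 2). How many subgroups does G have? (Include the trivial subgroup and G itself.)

|G| = 16, so by Lagrange every subgroup order divides 16. Divisors: 1, 2, 4, 8, 16.
Subgroups by order — order 1: 1; order 2: 3; order 4: 3; order 8: 3; order 16: 1.
Total: 1 + 3 + 3 + 3 + 1 = 11.

11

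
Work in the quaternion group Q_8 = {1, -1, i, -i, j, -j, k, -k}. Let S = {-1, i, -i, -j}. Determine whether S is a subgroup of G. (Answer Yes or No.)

The identity 1 ∉ S, so S is not a subgroup.

No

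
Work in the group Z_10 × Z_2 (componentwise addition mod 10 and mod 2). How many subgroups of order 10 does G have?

|G| = 20 and 10 | 20, so subgroups of order 10 are possible by Lagrange.
The subgroups of order 10 are: {(0,0), (0,1), (2,0), (2,1), (4,0), (4,1), (6,0), (6,1), (8,0), (8,1)}; {(0,0), (1,0), (2,0), (3,0), (4,0), (5,0), (6,0), (7,0), (8,0), (9,0)}; {(0,0), (1,1), (2,0), (3,1), (4,0), (5,1), (6,0), (7,1), (8,0), (9,1)}.
So G has 3 subgroups of order 10.

3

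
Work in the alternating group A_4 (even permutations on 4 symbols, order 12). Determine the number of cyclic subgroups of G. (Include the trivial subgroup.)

A cyclic subgroup of order d is generated by each of its φ(d) elements of order d, so the cyclic subgroups of order d number (#elements of order d)/φ(d).
Cyclic subgroups by order — order 1: 1; order 2: 3; order 3: 4.
Total: 8.

8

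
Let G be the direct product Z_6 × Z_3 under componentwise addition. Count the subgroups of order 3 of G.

|G| = 18 and 3 | 18, so subgroups of order 3 are possible by Lagrange.
The subgroups of order 3 are: {(0,0), (0,1), (0,2)}; {(0,0), (2,0), (4,0)}; {(0,0), (2,1), (4,2)}; {(0,0), (2,2), (4,1)}.
So G has 4 subgroups of order 3.

4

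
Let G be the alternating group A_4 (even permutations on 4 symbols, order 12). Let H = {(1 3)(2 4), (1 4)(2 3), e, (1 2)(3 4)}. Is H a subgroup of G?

Yes

|H| = 4 divides |G| = 12, consistent with Lagrange.
H contains the identity, every element's inverse is in H, and H is closed under ∘: it is a subgroup.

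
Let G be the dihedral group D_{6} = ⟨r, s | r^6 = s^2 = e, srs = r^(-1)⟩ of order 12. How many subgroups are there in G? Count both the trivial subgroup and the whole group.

|G| = 12, so by Lagrange every subgroup order divides 12. Divisors: 1, 2, 3, 4, 6, 12.
Subgroups by order — order 1: 1; order 2: 7; order 3: 1; order 4: 3; order 6: 3; order 12: 1.
Total: 1 + 7 + 1 + 3 + 3 + 1 = 16.

16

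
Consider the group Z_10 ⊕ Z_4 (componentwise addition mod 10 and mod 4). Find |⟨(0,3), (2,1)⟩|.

20

|⟨(0,3)⟩| = 4 and |⟨(2,1)⟩| = 20, so |H| is a multiple of lcm(4, 20) = 20 and divides |G| = 40.
Closing under the operation: H = {(0,0), (0,1), (0,2), (0,3), (2,0), (2,1), (2,2), (2,3), (4,0), (4,1), (4,2), (4,3), (6,0), (6,1), (6,2), (6,3), (8,0), (8,1), (8,2), (8,3)}, so |H| = 20.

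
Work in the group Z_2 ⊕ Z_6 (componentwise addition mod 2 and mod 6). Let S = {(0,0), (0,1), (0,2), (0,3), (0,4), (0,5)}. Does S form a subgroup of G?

|S| = 6 divides |G| = 12, consistent with Lagrange.
S contains the identity, every element's inverse is in S, and S is closed under +: it is a subgroup.
In fact S = ⟨(0,1)⟩.

Yes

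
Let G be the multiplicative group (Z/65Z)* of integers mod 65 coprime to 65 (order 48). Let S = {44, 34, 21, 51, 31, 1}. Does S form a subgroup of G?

Closure fails: 34 · 21 = 64 ∉ S. So S is not a subgroup.

No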